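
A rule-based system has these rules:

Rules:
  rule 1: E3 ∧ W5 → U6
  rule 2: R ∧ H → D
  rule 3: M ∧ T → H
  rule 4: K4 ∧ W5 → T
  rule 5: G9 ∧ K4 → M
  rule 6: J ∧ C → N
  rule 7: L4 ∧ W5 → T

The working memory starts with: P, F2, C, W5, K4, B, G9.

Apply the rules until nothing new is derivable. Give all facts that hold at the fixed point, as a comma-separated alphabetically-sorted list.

Round 1: rule 4 [K4 ∧ W5 → T]; rule 5 [G9 ∧ K4 → M]. Adds T, M.
Round 2: rule 3 [M ∧ T → H]. Adds H.

B, C, F2, G9, H, K4, M, P, T, W5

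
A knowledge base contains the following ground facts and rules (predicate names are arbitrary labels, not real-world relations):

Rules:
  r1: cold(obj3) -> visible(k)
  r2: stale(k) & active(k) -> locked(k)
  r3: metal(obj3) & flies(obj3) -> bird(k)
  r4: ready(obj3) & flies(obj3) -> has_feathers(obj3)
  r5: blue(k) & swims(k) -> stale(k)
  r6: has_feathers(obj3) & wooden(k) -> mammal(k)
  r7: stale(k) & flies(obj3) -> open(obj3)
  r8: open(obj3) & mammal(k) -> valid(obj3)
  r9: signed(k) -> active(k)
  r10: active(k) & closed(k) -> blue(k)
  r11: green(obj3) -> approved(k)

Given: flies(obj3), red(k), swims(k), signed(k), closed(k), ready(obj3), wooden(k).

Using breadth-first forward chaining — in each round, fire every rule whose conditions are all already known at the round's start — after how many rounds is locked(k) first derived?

Round 1 — r4, r9, derive has_feathers(obj3), active(k).
Round 2 — r6, r10, derive mammal(k), blue(k).
Round 3 — r5, derive stale(k).
Round 4 — r2, r7, derive locked(k), open(obj3).
locked(k) first appears in round 4.

4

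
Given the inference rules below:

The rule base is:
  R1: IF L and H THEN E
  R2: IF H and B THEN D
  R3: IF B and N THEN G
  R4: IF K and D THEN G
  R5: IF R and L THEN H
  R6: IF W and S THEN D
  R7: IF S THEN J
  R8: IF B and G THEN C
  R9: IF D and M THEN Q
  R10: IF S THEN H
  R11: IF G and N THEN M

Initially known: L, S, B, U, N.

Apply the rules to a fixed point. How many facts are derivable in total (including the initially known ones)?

[1] R3 [IF B and N THEN G]; R7 [IF S THEN J]; R10 [IF S THEN H]. ⇒ new: G, J, H.
[2] R1 [IF L and H THEN E]; R2 [IF H and B THEN D]; R8 [IF B and G THEN C]; R11 [IF G and N THEN M]. ⇒ new: E, D, C, M.
[3] R9 [IF D and M THEN Q]. ⇒ new: Q.
Closure: {B, C, D, E, G, H, J, L, M, N, Q, S, U} — 13 facts.

13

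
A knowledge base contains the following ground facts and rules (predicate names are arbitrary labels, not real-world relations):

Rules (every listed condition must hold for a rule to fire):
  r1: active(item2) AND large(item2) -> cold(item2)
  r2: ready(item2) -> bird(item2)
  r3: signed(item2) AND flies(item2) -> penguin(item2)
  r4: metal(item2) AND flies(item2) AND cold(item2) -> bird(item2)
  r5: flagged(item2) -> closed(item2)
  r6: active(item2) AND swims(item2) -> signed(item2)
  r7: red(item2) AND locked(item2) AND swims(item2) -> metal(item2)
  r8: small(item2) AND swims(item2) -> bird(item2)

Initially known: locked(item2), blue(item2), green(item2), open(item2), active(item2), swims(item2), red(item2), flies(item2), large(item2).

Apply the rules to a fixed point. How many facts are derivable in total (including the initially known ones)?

14

[1] r1 [active(item2) AND large(item2) -> cold(item2)]; r6 [active(item2) AND swims(item2) -> signed(item2)]; r7 [red(item2) AND locked(item2) AND swims(item2) -> metal(item2)]. ⇒ new: cold(item2), signed(item2), metal(item2).
[2] r3 [signed(item2) AND flies(item2) -> penguin(item2)]; r4 [metal(item2) AND flies(item2) AND cold(item2) -> bird(item2)]. ⇒ new: penguin(item2), bird(item2).
Closure: {active(item2), bird(item2), blue(item2), cold(item2), flies(item2), green(item2), large(item2), locked(item2), metal(item2), open(item2), penguin(item2), red(item2), signed(item2), swims(item2)} — 14 facts.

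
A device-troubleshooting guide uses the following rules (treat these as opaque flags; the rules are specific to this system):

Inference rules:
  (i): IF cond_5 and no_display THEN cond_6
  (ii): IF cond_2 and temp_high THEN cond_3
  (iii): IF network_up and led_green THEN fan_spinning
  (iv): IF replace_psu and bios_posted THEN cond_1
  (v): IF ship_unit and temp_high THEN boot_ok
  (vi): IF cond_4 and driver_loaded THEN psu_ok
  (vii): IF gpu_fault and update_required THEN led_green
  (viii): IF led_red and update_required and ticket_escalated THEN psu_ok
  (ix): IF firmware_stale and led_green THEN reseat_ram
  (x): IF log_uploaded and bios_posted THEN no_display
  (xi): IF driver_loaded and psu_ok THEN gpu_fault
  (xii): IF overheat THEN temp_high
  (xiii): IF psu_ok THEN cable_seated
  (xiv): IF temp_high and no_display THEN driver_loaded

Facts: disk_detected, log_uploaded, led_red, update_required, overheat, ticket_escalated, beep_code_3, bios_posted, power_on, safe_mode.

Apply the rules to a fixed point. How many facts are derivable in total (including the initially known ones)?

Round 1 — (viii), (x), (xii), derive psu_ok, no_display, temp_high.
Round 2 — (xiii), (xiv), derive cable_seated, driver_loaded.
Round 3 — (xi), derive gpu_fault.
Round 4 — (vii), derive led_green.
Closure: {beep_code_3, bios_posted, cable_seated, disk_detected, driver_loaded, gpu_fault, led_green, led_red, log_uploaded, no_display, overheat, power_on, psu_ok, safe_mode, temp_high, ticket_escalated, update_required} — 17 facts.

17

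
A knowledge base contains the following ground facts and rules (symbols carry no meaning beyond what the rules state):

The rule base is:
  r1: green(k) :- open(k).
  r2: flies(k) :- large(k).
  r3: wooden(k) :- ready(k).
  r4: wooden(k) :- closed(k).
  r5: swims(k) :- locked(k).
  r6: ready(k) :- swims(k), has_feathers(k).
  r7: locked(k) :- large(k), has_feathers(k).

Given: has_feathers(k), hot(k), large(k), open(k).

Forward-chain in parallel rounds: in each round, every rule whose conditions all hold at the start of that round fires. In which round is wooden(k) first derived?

4

Round 1 fires r1, r2, r7, giving green(k), flies(k), locked(k).
Round 2 fires r5, giving swims(k).
Round 3 fires r6, giving ready(k).
Round 4 fires r3, giving wooden(k).
wooden(k) first appears in round 4.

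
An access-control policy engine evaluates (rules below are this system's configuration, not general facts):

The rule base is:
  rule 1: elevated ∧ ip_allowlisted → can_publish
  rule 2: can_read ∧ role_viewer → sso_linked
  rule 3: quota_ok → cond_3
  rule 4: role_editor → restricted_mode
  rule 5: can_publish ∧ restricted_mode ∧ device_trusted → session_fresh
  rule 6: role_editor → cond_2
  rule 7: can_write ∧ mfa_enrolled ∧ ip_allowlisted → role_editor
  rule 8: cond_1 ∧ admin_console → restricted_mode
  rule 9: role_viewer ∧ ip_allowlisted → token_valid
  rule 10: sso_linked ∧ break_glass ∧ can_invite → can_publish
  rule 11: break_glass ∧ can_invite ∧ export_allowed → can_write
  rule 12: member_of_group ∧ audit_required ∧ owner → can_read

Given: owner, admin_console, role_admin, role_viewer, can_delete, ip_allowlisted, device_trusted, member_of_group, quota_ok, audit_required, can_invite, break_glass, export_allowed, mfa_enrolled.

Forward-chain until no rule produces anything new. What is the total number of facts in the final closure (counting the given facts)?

24

[1] rule 3 [quota_ok → cond_3]; rule 9 [role_viewer ∧ ip_allowlisted → token_valid]; rule 11 [break_glass ∧ can_invite ∧ export_allowed → can_write]; rule 12 [member_of_group ∧ audit_required ∧ owner → can_read]. ⇒ new: cond_3, token_valid, can_write, can_read.
[2] rule 2 [can_read ∧ role_viewer → sso_linked]; rule 7 [can_write ∧ mfa_enrolled ∧ ip_allowlisted → role_editor]. ⇒ new: sso_linked, role_editor.
[3] rule 4 [role_editor → restricted_mode]; rule 6 [role_editor → cond_2]; rule 10 [sso_linked ∧ break_glass ∧ can_invite → can_publish]. ⇒ new: restricted_mode, cond_2, can_publish.
[4] rule 5 [can_publish ∧ restricted_mode ∧ device_trusted → session_fresh]. ⇒ new: session_fresh.
Closure: {admin_console, audit_required, break_glass, can_delete, can_invite, can_publish, can_read, can_write, cond_2, cond_3, device_trusted, export_allowed, ip_allowlisted, member_of_group, mfa_enrolled, owner, quota_ok, restricted_mode, role_admin, role_editor, role_viewer, session_fresh, sso_linked, token_valid} — 24 facts.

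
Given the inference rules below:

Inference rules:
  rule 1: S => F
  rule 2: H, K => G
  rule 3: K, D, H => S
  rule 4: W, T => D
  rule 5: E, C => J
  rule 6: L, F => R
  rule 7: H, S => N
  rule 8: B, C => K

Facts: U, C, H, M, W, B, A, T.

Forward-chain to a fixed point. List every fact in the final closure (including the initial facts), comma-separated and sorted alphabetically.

A, B, C, D, F, G, H, K, M, N, S, T, U, W

Round 1: rule 4 [W, T => D]; rule 8 [B, C => K]. New: D, K.
Round 2: rule 2 [H, K => G]; rule 3 [K, D, H => S]. New: G, S.
Round 3: rule 1 [S => F]; rule 7 [H, S => N]. New: F, N.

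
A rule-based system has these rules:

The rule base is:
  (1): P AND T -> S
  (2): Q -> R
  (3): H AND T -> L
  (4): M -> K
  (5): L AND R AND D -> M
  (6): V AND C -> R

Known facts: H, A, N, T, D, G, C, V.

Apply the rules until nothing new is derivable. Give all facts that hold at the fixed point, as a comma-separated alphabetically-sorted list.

A, C, D, G, H, K, L, M, N, R, T, V

Round 1 fires (3), (6), giving L, R.
Round 2 fires (5), giving M.
Round 3 fires (4), giving K.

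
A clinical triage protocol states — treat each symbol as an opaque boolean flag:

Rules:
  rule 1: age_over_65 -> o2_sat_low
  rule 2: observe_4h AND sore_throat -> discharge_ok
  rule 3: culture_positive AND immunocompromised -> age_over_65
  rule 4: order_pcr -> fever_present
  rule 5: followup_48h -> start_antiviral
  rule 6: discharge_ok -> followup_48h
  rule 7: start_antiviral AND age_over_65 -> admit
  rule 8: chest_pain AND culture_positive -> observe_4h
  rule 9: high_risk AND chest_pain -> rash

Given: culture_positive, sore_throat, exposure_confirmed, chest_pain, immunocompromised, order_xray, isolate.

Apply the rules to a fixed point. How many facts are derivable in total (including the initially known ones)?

14

Round 1: rule 3 [culture_positive AND immunocompromised -> age_over_65]; rule 8 [chest_pain AND culture_positive -> observe_4h]. Adds age_over_65, observe_4h.
Round 2: rule 1 [age_over_65 -> o2_sat_low]; rule 2 [observe_4h AND sore_throat -> discharge_ok]. Adds o2_sat_low, discharge_ok.
Round 3: rule 6 [discharge_ok -> followup_48h]. Adds followup_48h.
Round 4: rule 5 [followup_48h -> start_antiviral]. Adds start_antiviral.
Round 5: rule 7 [start_antiviral AND age_over_65 -> admit]. Adds admit.
Closure: {admit, age_over_65, chest_pain, culture_positive, discharge_ok, exposure_confirmed, followup_48h, immunocompromised, isolate, o2_sat_low, observe_4h, order_xray, sore_throat, start_antiviral} — 14 facts.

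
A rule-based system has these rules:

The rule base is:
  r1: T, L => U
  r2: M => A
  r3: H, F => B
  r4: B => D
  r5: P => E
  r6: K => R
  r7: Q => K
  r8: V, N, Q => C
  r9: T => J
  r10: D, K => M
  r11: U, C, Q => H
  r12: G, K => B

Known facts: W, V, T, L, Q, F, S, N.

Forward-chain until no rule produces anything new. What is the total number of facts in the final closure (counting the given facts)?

18

Round 1 — r1, r7, r8, r9, derive U, K, C, J.
Round 2 — r6, r11, derive R, H.
Round 3 — r3, derive B.
Round 4 — r4, derive D.
Round 5 — r10, derive M.
Round 6 — r2, derive A.
Closure: {A, B, C, D, F, H, J, K, L, M, N, Q, R, S, T, U, V, W} — 18 facts.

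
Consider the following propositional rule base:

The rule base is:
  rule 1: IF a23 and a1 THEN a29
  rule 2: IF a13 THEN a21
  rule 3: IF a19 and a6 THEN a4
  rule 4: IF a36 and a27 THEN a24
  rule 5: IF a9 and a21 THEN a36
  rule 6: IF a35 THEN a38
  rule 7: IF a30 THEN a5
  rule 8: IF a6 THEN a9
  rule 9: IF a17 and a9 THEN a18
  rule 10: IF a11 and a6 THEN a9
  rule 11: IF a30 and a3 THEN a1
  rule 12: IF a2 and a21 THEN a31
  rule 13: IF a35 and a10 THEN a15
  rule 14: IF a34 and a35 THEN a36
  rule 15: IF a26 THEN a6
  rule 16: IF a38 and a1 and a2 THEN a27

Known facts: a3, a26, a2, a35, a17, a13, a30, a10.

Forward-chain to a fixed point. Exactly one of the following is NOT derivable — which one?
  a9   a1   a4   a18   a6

a4

[1] rule 2 [IF a13 THEN a21]; rule 6 [IF a35 THEN a38]; rule 7 [IF a30 THEN a5]; rule 11 [IF a30 and a3 THEN a1]; rule 13 [IF a35 and a10 THEN a15]; rule 15 [IF a26 THEN a6]. ⇒ new: a21, a38, a5, a1, a15, a6.
[2] rule 8 [IF a6 THEN a9]; rule 12 [IF a2 and a21 THEN a31]; rule 16 [IF a38 and a1 and a2 THEN a27]. ⇒ new: a9, a31, a27.
[3] rule 5 [IF a9 and a21 THEN a36]; rule 9 [IF a17 and a9 THEN a18]. ⇒ new: a36, a18.
[4] rule 4 [IF a36 and a27 THEN a24]. ⇒ new: a24.
Derived: a9 (round 2), a6 (round 1), a1 (round 1), a18 (round 3). a4 never appears in any round.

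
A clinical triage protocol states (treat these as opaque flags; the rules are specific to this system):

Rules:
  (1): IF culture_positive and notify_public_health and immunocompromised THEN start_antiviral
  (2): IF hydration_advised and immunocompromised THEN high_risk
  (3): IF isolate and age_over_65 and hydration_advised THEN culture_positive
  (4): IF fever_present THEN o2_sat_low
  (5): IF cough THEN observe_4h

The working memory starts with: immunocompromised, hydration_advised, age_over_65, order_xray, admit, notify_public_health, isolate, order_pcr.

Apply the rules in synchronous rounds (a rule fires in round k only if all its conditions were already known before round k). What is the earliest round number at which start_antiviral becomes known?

Round 1 fires (2), (3), giving high_risk, culture_positive.
Round 2 fires (1), giving start_antiviral.
start_antiviral first appears in round 2.

2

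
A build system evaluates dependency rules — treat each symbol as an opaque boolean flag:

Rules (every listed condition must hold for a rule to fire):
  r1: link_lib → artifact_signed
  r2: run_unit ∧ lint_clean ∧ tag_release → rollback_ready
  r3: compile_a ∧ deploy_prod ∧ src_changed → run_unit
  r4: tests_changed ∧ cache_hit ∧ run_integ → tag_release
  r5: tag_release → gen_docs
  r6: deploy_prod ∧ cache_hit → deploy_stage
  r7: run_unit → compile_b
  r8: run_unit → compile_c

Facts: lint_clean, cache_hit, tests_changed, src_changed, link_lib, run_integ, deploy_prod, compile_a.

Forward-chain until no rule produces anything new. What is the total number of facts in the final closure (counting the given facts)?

Round 1: r1 [link_lib → artifact_signed]; r3 [compile_a ∧ deploy_prod ∧ src_changed → run_unit]; r4 [tests_changed ∧ cache_hit ∧ run_integ → tag_release]; r6 [deploy_prod ∧ cache_hit → deploy_stage]. Adds artifact_signed, run_unit, tag_release, deploy_stage.
Round 2: r2 [run_unit ∧ lint_clean ∧ tag_release → rollback_ready]; r5 [tag_release → gen_docs]; r7 [run_unit → compile_b]; r8 [run_unit → compile_c]. Adds rollback_ready, gen_docs, compile_b, compile_c.
Closure: {artifact_signed, cache_hit, compile_a, compile_b, compile_c, deploy_prod, deploy_stage, gen_docs, link_lib, lint_clean, rollback_ready, run_integ, run_unit, src_changed, tag_release, tests_changed} — 16 facts.

16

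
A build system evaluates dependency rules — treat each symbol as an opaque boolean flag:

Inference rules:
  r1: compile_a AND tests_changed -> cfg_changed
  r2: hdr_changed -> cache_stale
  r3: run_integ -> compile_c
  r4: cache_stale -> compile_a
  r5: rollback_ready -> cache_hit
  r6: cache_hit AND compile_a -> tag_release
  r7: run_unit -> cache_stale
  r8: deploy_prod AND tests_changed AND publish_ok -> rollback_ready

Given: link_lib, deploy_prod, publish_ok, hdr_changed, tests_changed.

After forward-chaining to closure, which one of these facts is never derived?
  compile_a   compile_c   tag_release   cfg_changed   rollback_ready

compile_c

Round 1: r2 [hdr_changed -> cache_stale]; r8 [deploy_prod AND tests_changed AND publish_ok -> rollback_ready]. New: cache_stale, rollback_ready.
Round 2: r4 [cache_stale -> compile_a]; r5 [rollback_ready -> cache_hit]. New: compile_a, cache_hit.
Round 3: r1 [compile_a AND tests_changed -> cfg_changed]; r6 [cache_hit AND compile_a -> tag_release]. New: cfg_changed, tag_release.
Derived: compile_a (round 2), rollback_ready (round 1), tag_release (round 3), cfg_changed (round 3). compile_c never appears in any round.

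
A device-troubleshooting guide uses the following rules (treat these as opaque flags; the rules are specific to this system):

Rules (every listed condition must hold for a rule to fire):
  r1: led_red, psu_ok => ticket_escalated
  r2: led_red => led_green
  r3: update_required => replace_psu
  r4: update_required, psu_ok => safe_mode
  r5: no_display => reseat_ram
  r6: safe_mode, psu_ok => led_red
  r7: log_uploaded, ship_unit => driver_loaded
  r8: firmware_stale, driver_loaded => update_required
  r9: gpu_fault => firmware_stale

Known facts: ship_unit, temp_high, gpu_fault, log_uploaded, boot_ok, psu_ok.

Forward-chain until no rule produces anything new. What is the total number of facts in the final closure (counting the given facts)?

14

Round 1: r7 [log_uploaded, ship_unit => driver_loaded]; r9 [gpu_fault => firmware_stale]. New: driver_loaded, firmware_stale.
Round 2: r8 [firmware_stale, driver_loaded => update_required]. New: update_required.
Round 3: r3 [update_required => replace_psu]; r4 [update_required, psu_ok => safe_mode]. New: replace_psu, safe_mode.
Round 4: r6 [safe_mode, psu_ok => led_red]. New: led_red.
Round 5: r1 [led_red, psu_ok => ticket_escalated]; r2 [led_red => led_green]. New: ticket_escalated, led_green.
Closure: {boot_ok, driver_loaded, firmware_stale, gpu_fault, led_green, led_red, log_uploaded, psu_ok, replace_psu, safe_mode, ship_unit, temp_high, ticket_escalated, update_required} — 14 facts.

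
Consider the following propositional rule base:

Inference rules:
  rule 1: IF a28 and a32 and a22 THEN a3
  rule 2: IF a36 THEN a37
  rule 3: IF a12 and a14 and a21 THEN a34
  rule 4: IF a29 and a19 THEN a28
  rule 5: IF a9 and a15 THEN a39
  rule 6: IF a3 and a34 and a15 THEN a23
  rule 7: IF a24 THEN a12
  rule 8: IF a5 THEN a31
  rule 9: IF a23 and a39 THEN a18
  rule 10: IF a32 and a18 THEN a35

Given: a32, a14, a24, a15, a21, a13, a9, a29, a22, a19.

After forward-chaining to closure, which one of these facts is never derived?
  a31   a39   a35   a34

a31

Round 1: rule 4 [IF a29 and a19 THEN a28]; rule 5 [IF a9 and a15 THEN a39]; rule 7 [IF a24 THEN a12]. New: a28, a39, a12.
Round 2: rule 1 [IF a28 and a32 and a22 THEN a3]; rule 3 [IF a12 and a14 and a21 THEN a34]. New: a3, a34.
Round 3: rule 6 [IF a3 and a34 and a15 THEN a23]. New: a23.
Round 4: rule 9 [IF a23 and a39 THEN a18]. New: a18.
Round 5: rule 10 [IF a32 and a18 THEN a35]. New: a35.
Derived: a35 (round 5), a34 (round 2), a39 (round 1). a31 never appears in any round.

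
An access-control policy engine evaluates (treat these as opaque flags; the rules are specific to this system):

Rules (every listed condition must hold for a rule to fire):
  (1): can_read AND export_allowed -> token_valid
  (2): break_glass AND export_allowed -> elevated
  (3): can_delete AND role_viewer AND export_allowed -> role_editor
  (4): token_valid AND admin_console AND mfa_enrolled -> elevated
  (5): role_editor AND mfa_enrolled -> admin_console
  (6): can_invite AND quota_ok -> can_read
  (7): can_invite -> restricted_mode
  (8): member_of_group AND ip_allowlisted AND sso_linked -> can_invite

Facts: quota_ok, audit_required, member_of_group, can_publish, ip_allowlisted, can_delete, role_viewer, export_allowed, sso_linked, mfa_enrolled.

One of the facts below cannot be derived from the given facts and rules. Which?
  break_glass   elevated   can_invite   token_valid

break_glass

Round 1: (3) [can_delete AND role_viewer AND export_allowed -> role_editor]; (8) [member_of_group AND ip_allowlisted AND sso_linked -> can_invite]. New: role_editor, can_invite.
Round 2: (5) [role_editor AND mfa_enrolled -> admin_console]; (6) [can_invite AND quota_ok -> can_read]; (7) [can_invite -> restricted_mode]. New: admin_console, can_read, restricted_mode.
Round 3: (1) [can_read AND export_allowed -> token_valid]. New: token_valid.
Round 4: (4) [token_valid AND admin_console AND mfa_enrolled -> elevated]. New: elevated.
Derived: can_invite (round 1), elevated (round 4), token_valid (round 3). break_glass never appears in any round.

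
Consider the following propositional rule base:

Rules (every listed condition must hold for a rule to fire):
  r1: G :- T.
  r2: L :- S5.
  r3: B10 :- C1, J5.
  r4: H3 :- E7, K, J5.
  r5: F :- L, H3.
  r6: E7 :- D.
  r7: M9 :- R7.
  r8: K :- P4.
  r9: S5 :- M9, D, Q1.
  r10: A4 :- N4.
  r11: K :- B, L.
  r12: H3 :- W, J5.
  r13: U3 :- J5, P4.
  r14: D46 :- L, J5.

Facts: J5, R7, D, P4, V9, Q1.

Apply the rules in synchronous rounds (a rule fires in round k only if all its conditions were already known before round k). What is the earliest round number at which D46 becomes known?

4

Round 1: r6 [E7 :- D.]; r7 [M9 :- R7.]; r8 [K :- P4.]; r13 [U3 :- J5, P4.]. Adds E7, M9, K, U3.
Round 2: r4 [H3 :- E7, K, J5.]; r9 [S5 :- M9, D, Q1.]. Adds H3, S5.
Round 3: r2 [L :- S5.]. Adds L.
Round 4: r5 [F :- L, H3.]; r14 [D46 :- L, J5.]. Adds F, D46.
D46 first appears in round 4.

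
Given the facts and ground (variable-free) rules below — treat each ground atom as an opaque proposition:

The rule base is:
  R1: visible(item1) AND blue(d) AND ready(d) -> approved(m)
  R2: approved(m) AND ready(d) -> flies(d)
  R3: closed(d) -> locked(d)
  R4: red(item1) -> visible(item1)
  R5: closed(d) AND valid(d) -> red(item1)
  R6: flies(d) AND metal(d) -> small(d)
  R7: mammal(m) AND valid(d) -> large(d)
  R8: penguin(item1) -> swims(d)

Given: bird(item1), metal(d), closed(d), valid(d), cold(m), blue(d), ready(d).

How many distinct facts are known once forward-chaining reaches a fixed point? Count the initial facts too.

13

Round 1: R3 [closed(d) -> locked(d)]; R5 [closed(d) AND valid(d) -> red(item1)]. New: locked(d), red(item1).
Round 2: R4 [red(item1) -> visible(item1)]. New: visible(item1).
Round 3: R1 [visible(item1) AND blue(d) AND ready(d) -> approved(m)]. New: approved(m).
Round 4: R2 [approved(m) AND ready(d) -> flies(d)]. New: flies(d).
Round 5: R6 [flies(d) AND metal(d) -> small(d)]. New: small(d).
Closure: {approved(m), bird(item1), blue(d), closed(d), cold(m), flies(d), locked(d), metal(d), ready(d), red(item1), small(d), valid(d), visible(item1)} — 13 facts.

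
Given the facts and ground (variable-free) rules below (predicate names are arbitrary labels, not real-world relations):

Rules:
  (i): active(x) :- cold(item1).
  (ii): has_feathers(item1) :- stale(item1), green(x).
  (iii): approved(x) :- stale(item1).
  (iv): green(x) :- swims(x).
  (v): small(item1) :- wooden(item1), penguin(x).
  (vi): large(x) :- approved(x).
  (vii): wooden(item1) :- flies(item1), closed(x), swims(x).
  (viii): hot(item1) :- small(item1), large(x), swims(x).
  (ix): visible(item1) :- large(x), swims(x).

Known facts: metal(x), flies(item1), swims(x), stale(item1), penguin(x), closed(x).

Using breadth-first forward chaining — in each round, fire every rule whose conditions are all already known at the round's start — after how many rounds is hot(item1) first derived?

3

Round 1 — (iii), (iv), (vii), derive approved(x), green(x), wooden(item1).
Round 2 — (ii), (v), (vi), derive has_feathers(item1), small(item1), large(x).
Round 3 — (viii), (ix), derive hot(item1), visible(item1).
hot(item1) first appears in round 3.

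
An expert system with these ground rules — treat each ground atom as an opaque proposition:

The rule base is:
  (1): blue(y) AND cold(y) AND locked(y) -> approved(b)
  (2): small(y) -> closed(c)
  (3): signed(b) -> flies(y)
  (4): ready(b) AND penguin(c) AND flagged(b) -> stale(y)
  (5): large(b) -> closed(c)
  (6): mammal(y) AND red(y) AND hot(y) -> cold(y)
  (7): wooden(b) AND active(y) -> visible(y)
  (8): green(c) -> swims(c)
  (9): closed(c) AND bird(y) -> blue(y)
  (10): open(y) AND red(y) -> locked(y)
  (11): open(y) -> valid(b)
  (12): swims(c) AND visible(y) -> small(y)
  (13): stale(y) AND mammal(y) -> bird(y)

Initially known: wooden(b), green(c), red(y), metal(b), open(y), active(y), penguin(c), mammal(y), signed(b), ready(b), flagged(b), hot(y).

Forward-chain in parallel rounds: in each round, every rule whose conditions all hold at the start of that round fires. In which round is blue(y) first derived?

Round 1 — (3), (4), (6), (7), (8), (10), (11), derive flies(y), stale(y), cold(y), visible(y), swims(c), locked(y), valid(b).
Round 2 — (12), (13), derive small(y), bird(y).
Round 3 — (2), derive closed(c).
Round 4 — (9), derive blue(y).
blue(y) first appears in round 4.

4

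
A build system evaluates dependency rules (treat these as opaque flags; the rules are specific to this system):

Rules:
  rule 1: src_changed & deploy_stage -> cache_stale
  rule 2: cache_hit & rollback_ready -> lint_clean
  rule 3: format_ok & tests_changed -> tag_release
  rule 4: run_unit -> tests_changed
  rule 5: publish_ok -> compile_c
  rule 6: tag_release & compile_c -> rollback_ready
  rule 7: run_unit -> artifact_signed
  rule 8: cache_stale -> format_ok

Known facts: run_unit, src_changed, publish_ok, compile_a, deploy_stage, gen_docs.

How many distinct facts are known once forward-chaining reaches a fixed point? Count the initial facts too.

Round 1: rule 1 [src_changed & deploy_stage -> cache_stale]; rule 4 [run_unit -> tests_changed]; rule 5 [publish_ok -> compile_c]; rule 7 [run_unit -> artifact_signed]. Adds cache_stale, tests_changed, compile_c, artifact_signed.
Round 2: rule 8 [cache_stale -> format_ok]. Adds format_ok.
Round 3: rule 3 [format_ok & tests_changed -> tag_release]. Adds tag_release.
Round 4: rule 6 [tag_release & compile_c -> rollback_ready]. Adds rollback_ready.
Closure: {artifact_signed, cache_stale, compile_a, compile_c, deploy_stage, format_ok, gen_docs, publish_ok, rollback_ready, run_unit, src_changed, tag_release, tests_changed} — 13 facts.

13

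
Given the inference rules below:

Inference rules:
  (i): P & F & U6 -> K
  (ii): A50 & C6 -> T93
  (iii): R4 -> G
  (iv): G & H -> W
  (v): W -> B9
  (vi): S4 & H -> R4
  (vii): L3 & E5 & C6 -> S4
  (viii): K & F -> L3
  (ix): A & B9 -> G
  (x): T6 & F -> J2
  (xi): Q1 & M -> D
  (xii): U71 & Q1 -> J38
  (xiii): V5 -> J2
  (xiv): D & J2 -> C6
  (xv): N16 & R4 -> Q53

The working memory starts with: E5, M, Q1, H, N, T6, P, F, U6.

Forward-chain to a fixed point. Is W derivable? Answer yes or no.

yes

Round 1 fires (i), (x), (xi), giving K, J2, D.
Round 2 fires (viii), (xiv), giving L3, C6.
Round 3 fires (vii), giving S4.
Round 4 fires (vi), giving R4.
Round 5 fires (iii), giving G.
Round 6 fires (iv), giving W.
Round 7 fires (v), giving B9.
W appears in round 6, so it is derivable.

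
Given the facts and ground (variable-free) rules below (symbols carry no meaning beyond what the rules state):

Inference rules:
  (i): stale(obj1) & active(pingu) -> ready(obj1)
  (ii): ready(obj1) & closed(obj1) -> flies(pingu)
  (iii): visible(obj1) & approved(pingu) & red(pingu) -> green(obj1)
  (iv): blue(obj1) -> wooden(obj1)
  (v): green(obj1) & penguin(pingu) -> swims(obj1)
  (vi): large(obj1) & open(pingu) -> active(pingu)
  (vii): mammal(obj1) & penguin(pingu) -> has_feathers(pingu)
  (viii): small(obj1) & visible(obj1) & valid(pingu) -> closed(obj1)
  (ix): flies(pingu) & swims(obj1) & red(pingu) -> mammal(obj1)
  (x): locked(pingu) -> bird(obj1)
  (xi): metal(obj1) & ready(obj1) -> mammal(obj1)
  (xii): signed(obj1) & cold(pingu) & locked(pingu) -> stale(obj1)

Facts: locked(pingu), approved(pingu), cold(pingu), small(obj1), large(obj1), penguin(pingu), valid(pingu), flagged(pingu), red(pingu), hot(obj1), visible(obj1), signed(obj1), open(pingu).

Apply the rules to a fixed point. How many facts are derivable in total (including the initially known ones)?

23

Round 1: (iii) [visible(obj1) & approved(pingu) & red(pingu) -> green(obj1)]; (vi) [large(obj1) & open(pingu) -> active(pingu)]; (viii) [small(obj1) & visible(obj1) & valid(pingu) -> closed(obj1)]; (x) [locked(pingu) -> bird(obj1)]; (xii) [signed(obj1) & cold(pingu) & locked(pingu) -> stale(obj1)]. Adds green(obj1), active(pingu), closed(obj1), bird(obj1), stale(obj1).
Round 2: (i) [stale(obj1) & active(pingu) -> ready(obj1)]; (v) [green(obj1) & penguin(pingu) -> swims(obj1)]. Adds ready(obj1), swims(obj1).
Round 3: (ii) [ready(obj1) & closed(obj1) -> flies(pingu)]. Adds flies(pingu).
Round 4: (ix) [flies(pingu) & swims(obj1) & red(pingu) -> mammal(obj1)]. Adds mammal(obj1).
Round 5: (vii) [mammal(obj1) & penguin(pingu) -> has_feathers(pingu)]. Adds has_feathers(pingu).
Closure: {active(pingu), approved(pingu), bird(obj1), closed(obj1), cold(pingu), flagged(pingu), flies(pingu), green(obj1), has_feathers(pingu), hot(obj1), large(obj1), locked(pingu), mammal(obj1), open(pingu), penguin(pingu), ready(obj1), red(pingu), signed(obj1), small(obj1), stale(obj1), swims(obj1), valid(pingu), visible(obj1)} — 23 facts.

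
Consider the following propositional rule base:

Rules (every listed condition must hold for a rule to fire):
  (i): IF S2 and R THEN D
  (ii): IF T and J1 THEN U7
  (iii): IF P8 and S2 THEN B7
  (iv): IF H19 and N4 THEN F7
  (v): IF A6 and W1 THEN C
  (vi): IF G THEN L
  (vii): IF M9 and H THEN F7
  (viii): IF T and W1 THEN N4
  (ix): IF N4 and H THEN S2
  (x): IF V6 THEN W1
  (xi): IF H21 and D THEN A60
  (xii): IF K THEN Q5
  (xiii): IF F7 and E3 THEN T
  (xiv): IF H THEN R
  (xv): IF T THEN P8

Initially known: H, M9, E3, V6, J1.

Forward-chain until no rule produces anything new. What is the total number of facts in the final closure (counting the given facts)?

15

Round 1 fires (vii), (x), (xiv), giving F7, W1, R.
Round 2 fires (xiii), giving T.
Round 3 fires (ii), (viii), (xv), giving U7, N4, P8.
Round 4 fires (ix), giving S2.
Round 5 fires (i), (iii), giving D, B7.
Closure: {B7, D, E3, F7, H, J1, M9, N4, P8, R, S2, T, U7, V6, W1} — 15 facts.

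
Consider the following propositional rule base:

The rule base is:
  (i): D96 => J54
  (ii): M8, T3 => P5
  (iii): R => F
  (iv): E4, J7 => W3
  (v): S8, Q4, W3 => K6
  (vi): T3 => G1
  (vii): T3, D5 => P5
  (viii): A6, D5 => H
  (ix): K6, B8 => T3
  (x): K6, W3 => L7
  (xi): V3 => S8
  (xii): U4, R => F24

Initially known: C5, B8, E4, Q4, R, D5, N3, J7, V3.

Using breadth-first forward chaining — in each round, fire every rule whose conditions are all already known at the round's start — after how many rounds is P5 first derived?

Round 1 fires (iii), (iv), (xi), giving F, W3, S8.
Round 2 fires (v), giving K6.
Round 3 fires (ix), (x), giving T3, L7.
Round 4 fires (vi), (vii), giving G1, P5.
P5 first appears in round 4.

4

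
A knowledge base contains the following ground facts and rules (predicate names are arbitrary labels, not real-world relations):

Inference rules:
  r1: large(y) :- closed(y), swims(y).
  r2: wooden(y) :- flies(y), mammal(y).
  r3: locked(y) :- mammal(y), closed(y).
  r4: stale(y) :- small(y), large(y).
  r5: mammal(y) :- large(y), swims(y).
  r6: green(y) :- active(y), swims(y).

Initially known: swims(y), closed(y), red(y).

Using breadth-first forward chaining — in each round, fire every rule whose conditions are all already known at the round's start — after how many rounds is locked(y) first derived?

3

[1] r1 [large(y) :- closed(y), swims(y).]. ⇒ new: large(y).
[2] r5 [mammal(y) :- large(y), swims(y).]. ⇒ new: mammal(y).
[3] r3 [locked(y) :- mammal(y), closed(y).]. ⇒ new: locked(y).
locked(y) first appears in round 3.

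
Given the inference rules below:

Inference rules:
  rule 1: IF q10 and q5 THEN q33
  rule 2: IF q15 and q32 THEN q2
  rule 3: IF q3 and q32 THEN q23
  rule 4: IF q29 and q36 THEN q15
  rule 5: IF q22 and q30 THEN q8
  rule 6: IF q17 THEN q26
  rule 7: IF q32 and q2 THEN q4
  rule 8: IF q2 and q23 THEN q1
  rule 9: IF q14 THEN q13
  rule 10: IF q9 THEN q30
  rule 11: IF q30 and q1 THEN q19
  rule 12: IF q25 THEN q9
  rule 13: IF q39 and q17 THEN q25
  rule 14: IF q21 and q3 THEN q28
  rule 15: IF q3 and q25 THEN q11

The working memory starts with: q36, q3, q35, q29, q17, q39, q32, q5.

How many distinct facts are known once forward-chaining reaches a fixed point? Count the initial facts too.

[1] rule 3 [IF q3 and q32 THEN q23]; rule 4 [IF q29 and q36 THEN q15]; rule 6 [IF q17 THEN q26]; rule 13 [IF q39 and q17 THEN q25]. ⇒ new: q23, q15, q26, q25.
[2] rule 2 [IF q15 and q32 THEN q2]; rule 12 [IF q25 THEN q9]; rule 15 [IF q3 and q25 THEN q11]. ⇒ new: q2, q9, q11.
[3] rule 7 [IF q32 and q2 THEN q4]; rule 8 [IF q2 and q23 THEN q1]; rule 10 [IF q9 THEN q30]. ⇒ new: q4, q1, q30.
[4] rule 11 [IF q30 and q1 THEN q19]. ⇒ new: q19.
Closure: {q1, q11, q15, q17, q19, q2, q23, q25, q26, q29, q3, q30, q32, q35, q36, q39, q4, q5, q9} — 19 facts.

19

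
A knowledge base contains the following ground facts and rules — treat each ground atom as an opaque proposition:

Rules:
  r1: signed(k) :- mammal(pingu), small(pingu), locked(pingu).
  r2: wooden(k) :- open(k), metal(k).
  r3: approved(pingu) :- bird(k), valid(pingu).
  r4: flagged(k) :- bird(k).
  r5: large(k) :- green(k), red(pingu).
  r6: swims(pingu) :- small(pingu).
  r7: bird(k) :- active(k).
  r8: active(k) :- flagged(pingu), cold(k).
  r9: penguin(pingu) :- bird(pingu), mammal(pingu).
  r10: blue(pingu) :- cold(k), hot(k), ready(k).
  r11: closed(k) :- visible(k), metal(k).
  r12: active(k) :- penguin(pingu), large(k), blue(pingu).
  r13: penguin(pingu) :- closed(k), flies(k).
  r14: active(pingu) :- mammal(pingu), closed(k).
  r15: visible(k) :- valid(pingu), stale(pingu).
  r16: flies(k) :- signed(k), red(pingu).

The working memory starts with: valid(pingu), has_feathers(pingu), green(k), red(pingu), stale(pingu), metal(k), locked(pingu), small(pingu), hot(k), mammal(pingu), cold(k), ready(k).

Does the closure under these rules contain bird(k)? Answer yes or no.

yes

Round 1: r1 [signed(k) :- mammal(pingu), small(pingu), locked(pingu).]; r5 [large(k) :- green(k), red(pingu).]; r6 [swims(pingu) :- small(pingu).]; r10 [blue(pingu) :- cold(k), hot(k), ready(k).]; r15 [visible(k) :- valid(pingu), stale(pingu).]. New: signed(k), large(k), swims(pingu), blue(pingu), visible(k).
Round 2: r11 [closed(k) :- visible(k), metal(k).]; r16 [flies(k) :- signed(k), red(pingu).]. New: closed(k), flies(k).
Round 3: r13 [penguin(pingu) :- closed(k), flies(k).]; r14 [active(pingu) :- mammal(pingu), closed(k).]. New: penguin(pingu), active(pingu).
Round 4: r12 [active(k) :- penguin(pingu), large(k), blue(pingu).]. New: active(k).
Round 5: r7 [bird(k) :- active(k).]. New: bird(k).
Round 6: r3 [approved(pingu) :- bird(k), valid(pingu).]; r4 [flagged(k) :- bird(k).]. New: approved(pingu), flagged(k).
bird(k) appears in round 5, so it is derivable.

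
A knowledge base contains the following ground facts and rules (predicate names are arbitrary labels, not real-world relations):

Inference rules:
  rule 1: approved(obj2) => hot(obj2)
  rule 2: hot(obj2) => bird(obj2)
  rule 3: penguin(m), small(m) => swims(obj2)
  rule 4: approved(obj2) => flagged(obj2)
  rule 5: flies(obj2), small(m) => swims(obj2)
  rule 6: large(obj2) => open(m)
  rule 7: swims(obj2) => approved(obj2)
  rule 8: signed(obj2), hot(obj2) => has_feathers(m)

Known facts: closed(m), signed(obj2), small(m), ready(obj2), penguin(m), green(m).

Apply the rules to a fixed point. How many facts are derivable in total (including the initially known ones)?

[1] rule 3 [penguin(m), small(m) => swims(obj2)]. ⇒ new: swims(obj2).
[2] rule 7 [swims(obj2) => approved(obj2)]. ⇒ new: approved(obj2).
[3] rule 1 [approved(obj2) => hot(obj2)]; rule 4 [approved(obj2) => flagged(obj2)]. ⇒ new: hot(obj2), flagged(obj2).
[4] rule 2 [hot(obj2) => bird(obj2)]; rule 8 [signed(obj2), hot(obj2) => has_feathers(m)]. ⇒ new: bird(obj2), has_feathers(m).
Closure: {approved(obj2), bird(obj2), closed(m), flagged(obj2), green(m), has_feathers(m), hot(obj2), penguin(m), ready(obj2), signed(obj2), small(m), swims(obj2)} — 12 facts.

12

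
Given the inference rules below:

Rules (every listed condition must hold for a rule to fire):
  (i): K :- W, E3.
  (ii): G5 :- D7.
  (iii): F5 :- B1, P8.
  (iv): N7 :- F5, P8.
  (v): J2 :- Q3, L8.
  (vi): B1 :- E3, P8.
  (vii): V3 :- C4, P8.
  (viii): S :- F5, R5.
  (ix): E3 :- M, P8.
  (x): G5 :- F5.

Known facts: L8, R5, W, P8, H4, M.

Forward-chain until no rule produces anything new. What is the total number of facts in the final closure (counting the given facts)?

13

[1] (ix) [E3 :- M, P8.]. ⇒ new: E3.
[2] (i) [K :- W, E3.]; (vi) [B1 :- E3, P8.]. ⇒ new: K, B1.
[3] (iii) [F5 :- B1, P8.]. ⇒ new: F5.
[4] (iv) [N7 :- F5, P8.]; (viii) [S :- F5, R5.]; (x) [G5 :- F5.]. ⇒ new: N7, S, G5.
Closure: {B1, E3, F5, G5, H4, K, L8, M, N7, P8, R5, S, W} — 13 facts.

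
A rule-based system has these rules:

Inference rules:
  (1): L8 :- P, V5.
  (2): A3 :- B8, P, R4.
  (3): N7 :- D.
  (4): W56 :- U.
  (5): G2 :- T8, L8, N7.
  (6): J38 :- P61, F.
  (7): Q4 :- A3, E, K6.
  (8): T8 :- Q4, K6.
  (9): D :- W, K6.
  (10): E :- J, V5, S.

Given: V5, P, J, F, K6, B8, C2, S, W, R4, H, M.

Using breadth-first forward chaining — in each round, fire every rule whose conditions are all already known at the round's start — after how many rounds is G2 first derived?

Round 1: (1) [L8 :- P, V5.]; (2) [A3 :- B8, P, R4.]; (9) [D :- W, K6.]; (10) [E :- J, V5, S.]. New: L8, A3, D, E.
Round 2: (3) [N7 :- D.]; (7) [Q4 :- A3, E, K6.]. New: N7, Q4.
Round 3: (8) [T8 :- Q4, K6.]. New: T8.
Round 4: (5) [G2 :- T8, L8, N7.]. New: G2.
G2 first appears in round 4.

4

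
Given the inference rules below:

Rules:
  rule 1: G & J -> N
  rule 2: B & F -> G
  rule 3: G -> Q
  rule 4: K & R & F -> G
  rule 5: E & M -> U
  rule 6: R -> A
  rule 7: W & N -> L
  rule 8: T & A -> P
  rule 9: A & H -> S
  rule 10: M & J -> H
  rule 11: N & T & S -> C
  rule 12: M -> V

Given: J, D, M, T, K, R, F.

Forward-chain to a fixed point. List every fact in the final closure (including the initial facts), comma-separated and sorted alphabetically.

A, C, D, F, G, H, J, K, M, N, P, Q, R, S, T, V

[1] rule 4 [K & R & F -> G]; rule 6 [R -> A]; rule 10 [M & J -> H]; rule 12 [M -> V]. ⇒ new: G, A, H, V.
[2] rule 1 [G & J -> N]; rule 3 [G -> Q]; rule 8 [T & A -> P]; rule 9 [A & H -> S]. ⇒ new: N, Q, P, S.
[3] rule 11 [N & T & S -> C]. ⇒ new: C.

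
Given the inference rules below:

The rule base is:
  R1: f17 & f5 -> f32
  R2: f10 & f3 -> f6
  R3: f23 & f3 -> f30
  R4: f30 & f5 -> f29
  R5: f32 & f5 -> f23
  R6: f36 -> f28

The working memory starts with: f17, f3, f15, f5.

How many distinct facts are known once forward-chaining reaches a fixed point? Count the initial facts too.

[1] R1 [f17 & f5 -> f32]. ⇒ new: f32.
[2] R5 [f32 & f5 -> f23]. ⇒ new: f23.
[3] R3 [f23 & f3 -> f30]. ⇒ new: f30.
[4] R4 [f30 & f5 -> f29]. ⇒ new: f29.
Closure: {f15, f17, f23, f29, f3, f30, f32, f5} — 8 facts.

8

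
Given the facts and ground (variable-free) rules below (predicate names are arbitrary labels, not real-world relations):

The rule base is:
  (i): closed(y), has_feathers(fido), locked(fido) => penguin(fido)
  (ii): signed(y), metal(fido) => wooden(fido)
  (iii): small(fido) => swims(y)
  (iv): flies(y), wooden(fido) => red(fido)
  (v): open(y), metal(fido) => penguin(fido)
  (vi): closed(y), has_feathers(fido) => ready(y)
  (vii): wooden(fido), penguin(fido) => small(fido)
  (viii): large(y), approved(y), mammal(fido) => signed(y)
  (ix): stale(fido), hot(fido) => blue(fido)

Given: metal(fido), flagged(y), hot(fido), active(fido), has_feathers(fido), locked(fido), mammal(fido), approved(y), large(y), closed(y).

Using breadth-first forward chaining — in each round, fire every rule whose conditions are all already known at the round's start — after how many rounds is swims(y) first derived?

[1] (i) [closed(y), has_feathers(fido), locked(fido) => penguin(fido)]; (vi) [closed(y), has_feathers(fido) => ready(y)]; (viii) [large(y), approved(y), mammal(fido) => signed(y)]. ⇒ new: penguin(fido), ready(y), signed(y).
[2] (ii) [signed(y), metal(fido) => wooden(fido)]. ⇒ new: wooden(fido).
[3] (vii) [wooden(fido), penguin(fido) => small(fido)]. ⇒ new: small(fido).
[4] (iii) [small(fido) => swims(y)]. ⇒ new: swims(y).
swims(y) first appears in round 4.

4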